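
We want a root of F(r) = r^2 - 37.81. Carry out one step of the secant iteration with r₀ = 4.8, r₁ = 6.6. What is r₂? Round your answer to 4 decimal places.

F(4.8) = -14.770000, F(6.6) = 5.750000
r₂ = 6.600000 − 5.750000·(6.600000 − 4.800000) / (5.750000 − (-14.770000)) = 6.600000 − (10.350000)/(20.520000) = 6.095614

6.0956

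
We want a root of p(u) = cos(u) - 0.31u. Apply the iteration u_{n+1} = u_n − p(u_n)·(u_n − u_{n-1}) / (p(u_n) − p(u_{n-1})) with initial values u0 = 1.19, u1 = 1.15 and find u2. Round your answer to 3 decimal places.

1.192

p(1.19) = 0.00276, p(1.15) = 0.05199
u2 = 1.15000 − 0.05199·(1.15000 − 1.19000) / (0.05199 − 0.00276) = 1.15000 − (-0.00208)/(0.04923) = 1.19224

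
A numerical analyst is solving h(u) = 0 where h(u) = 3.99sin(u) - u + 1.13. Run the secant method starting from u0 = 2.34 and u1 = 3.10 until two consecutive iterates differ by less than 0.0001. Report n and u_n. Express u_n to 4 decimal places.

n = 5, u_n = 2.7292

h(2.34) = 1.656675, h(3.10) = -1.804093
u2 = 3.100000 − (-1.804093)·(0.760000)/(-3.460768) = 2.703813;  |Δ| = 0.396187
h(2.703813) = 0.117665
u3 = 2.703813 − 0.117665·(-0.396187)/(1.921759) = 2.728071;  |Δ| = 0.024258
h(2.728071) = 0.005258
u4 = 2.728071 − 0.005258·(0.024258)/(-0.112408) = 2.729206;  |Δ| = 0.001135
h(2.729206) = -0.000024
u5 = 2.729206 − (-0.000024)·(0.001135)/(-0.005281) = 2.729200;  |Δ| = 0.000005
|u5 − u4| = 0.000005 < 0.0001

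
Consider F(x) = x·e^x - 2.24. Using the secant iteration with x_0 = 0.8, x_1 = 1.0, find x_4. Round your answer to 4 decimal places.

F(0.8) = -0.459567, F(1.0) = 0.478282
x_2 = 1.000000 − 0.478282·(1.000000 − 0.800000) / (0.478282 − (-0.459567)) = 1.000000 − (0.095656)/(0.937849) = 0.898005
F(0.898005) = -0.035668
x_3 = 0.898005 − (-0.035668)·(0.898005 − 1.000000) / (-0.035668 − 0.478282) = 0.898005 − (0.003638)/(-0.513950) = 0.905083
F(0.905083) = -0.002510
x_4 = 0.905083 − (-0.002510)·(0.905083 − 0.898005) / (-0.002510 − (-0.035668)) = 0.905083 − (-0.000018)/(0.033158) = 0.905619

0.9056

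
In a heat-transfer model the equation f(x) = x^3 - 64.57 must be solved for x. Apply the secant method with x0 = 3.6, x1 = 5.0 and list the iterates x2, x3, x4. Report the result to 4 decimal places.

3.9201, 3.9923, 4.0123

f(3.6) = -17.914000, f(5.0) = 60.430000
x2 = 5.000000 − 60.430000·(5.000000 − 3.600000) / (60.430000 − (-17.914000)) = 5.000000 − (84.602000)/(78.344000) = 3.920122
f(3.920122) = -4.328110
x3 = 3.920122 − (-4.328110)·(3.920122 − 5.000000) / (-4.328110 − 60.430000) = 3.920122 − (4.673833)/(-64.758110) = 3.992295
f(3.992295) = -0.939117
x4 = 3.992295 − (-0.939117)·(3.992295 − 3.920122) / (-0.939117 − (-4.328110)) = 3.992295 − (-0.067780)/(3.388993) = 4.012295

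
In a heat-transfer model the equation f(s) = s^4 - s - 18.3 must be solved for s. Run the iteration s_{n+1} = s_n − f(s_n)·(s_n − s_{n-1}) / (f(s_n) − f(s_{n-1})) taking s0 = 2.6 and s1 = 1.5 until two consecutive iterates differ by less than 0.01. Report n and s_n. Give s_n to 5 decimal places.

n = 6, s_n = 2.12595

f(2.6) = 24.7976000, f(1.5) = -14.7375000
s2 = 1.5000000 − (-14.7375000)·(-1.1000000)/(-39.5351000) = 1.9100470;  |Δ| = 0.4100470
f(1.9100470) = -6.9001028
s3 = 1.9100470 − (-6.9001028)·(0.4100470)/(7.8373972) = 2.2710555;  |Δ| = 0.3610084
f(2.2710555) = 6.0307411
s4 = 2.2710555 − 6.0307411·(0.3610084)/(12.9308439) = 2.1026868;  |Δ| = 0.1683686
f(2.1026868) = -0.8548644
s5 = 2.1026868 − (-0.8548644)·(-0.1683686)/(-6.8856055) = 2.1235902;  |Δ| = 0.0209034
f(2.1235902) = -0.0867790
s6 = 2.1235902 − (-0.0867790)·(0.0209034)/(0.7680853) = 2.1259519;  |Δ| = 0.0023617
|s6 − s5| = 0.0023617 < 0.01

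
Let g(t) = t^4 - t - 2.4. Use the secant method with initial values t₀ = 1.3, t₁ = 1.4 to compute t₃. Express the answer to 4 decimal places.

1.3958

g(1.3) = -0.843900, g(1.4) = 0.041600
t₂ = 1.400000 − 0.041600·(1.400000 − 1.300000) / (0.041600 − (-0.843900)) = 1.400000 − (0.004160)/(0.885500) = 1.395302
g(1.395302) = -0.005007
t₃ = 1.395302 − (-0.005007)·(1.395302 − 1.400000) / (-0.005007 − 0.041600) = 1.395302 − (0.000024)/(-0.046607) = 1.395807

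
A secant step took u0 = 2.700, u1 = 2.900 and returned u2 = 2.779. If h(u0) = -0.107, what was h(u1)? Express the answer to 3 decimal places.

The secant line through (2.700, -0.107) and (2.900, h(u1)) crosses zero at u2 = 2.779.
So (2.700, -0.107), (2.900, h(u1)), (2.779, 0) are collinear:
h(u1) = -0.107 · (2.900 − 2.779) / (2.700 − 2.779) = -0.107 · (0.12100)/(-0.07900) = 0.16389

0.164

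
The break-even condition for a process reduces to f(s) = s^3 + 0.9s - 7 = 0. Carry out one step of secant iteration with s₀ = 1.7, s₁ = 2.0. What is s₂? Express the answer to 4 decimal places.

1.7498

f(1.7) = -0.557000, f(2.0) = 2.800000
s₂ = 2.000000 − 2.800000·(2.000000 − 1.700000) / (2.800000 − (-0.557000)) = 2.000000 − (0.840000)/(3.357000) = 1.749777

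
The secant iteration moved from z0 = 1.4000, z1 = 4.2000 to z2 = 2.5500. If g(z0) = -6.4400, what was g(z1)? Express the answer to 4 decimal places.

The secant line through (1.4000, -6.4400) and (4.2000, g(z1)) crosses zero at z2 = 2.5500.
So (1.4000, -6.4400), (4.2000, g(z1)), (2.5500, 0) are collinear:
g(z1) = -6.4400 · (4.2000 − 2.5500) / (1.4000 − 2.5500) = -6.4400 · (1.650000)/(-1.150000) = 9.240000

9.2400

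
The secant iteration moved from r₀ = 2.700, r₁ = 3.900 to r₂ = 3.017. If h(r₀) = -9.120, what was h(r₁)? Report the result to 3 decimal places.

The secant line through (2.700, -9.120) and (3.900, h(r₁)) crosses zero at r₂ = 3.017.
So (2.700, -9.120), (3.900, h(r₁)), (3.017, 0) are collinear:
h(r₁) = -9.120 · (3.900 − 3.017) / (2.700 − 3.017) = -9.120 · (0.88300)/(-0.31700) = 25.40366

25.404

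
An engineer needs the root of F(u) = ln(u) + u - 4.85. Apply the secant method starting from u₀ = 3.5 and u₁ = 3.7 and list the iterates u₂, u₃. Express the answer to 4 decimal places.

3.5761, 3.5758

F(3.5) = -0.097237, F(3.7) = 0.158333
u₂ = 3.700000 − 0.158333·(3.700000 − 3.500000) / (0.158333 − (-0.097237)) = 3.700000 − (0.031667)/(0.255570) = 3.576094
F(3.576094) = 0.000366
u₃ = 3.576094 − 0.000366·(3.576094 − 3.700000) / (0.000366 − 0.158333) = 3.576094 − (-0.000045)/(-0.157967) = 3.575808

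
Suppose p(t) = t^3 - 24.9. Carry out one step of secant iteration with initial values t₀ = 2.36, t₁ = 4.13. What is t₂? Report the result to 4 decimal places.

p(2.36) = -11.755744, p(4.13) = 45.544997
t₂ = 4.130000 − 45.544997·(4.130000 − 2.360000) / (45.544997 − (-11.755744)) = 4.130000 − (80.614645)/(57.300741) = 2.723131

2.7231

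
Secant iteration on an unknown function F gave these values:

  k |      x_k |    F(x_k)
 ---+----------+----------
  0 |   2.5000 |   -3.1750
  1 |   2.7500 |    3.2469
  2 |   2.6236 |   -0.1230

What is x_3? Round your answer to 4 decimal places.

x_3 = 2.6236 − (-0.1230)·(2.6236 − 2.7500) / (-0.1230 − 3.2469)
   = 2.6236 − (0.015547)/(-3.369900) = 2.628214

2.6282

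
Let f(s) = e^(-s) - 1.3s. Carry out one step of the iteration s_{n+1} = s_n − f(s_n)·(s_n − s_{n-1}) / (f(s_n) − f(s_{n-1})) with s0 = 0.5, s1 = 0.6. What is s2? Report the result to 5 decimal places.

0.47684

f(0.5) = -0.0434693, f(0.6) = -0.2311884
s2 = 0.6000000 − (-0.2311884)·(0.6000000 − 0.5000000) / (-0.2311884 − (-0.0434693)) = 0.6000000 − (-0.0231188)/(-0.1877190) = 0.4768434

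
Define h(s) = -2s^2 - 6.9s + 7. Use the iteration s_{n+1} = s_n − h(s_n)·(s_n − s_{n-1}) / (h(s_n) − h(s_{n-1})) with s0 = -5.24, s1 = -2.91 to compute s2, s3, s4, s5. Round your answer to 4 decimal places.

-3.9890, -4.3804, -4.2634, -4.2696

h(-5.24) = -11.759200, h(-2.91) = 10.142800
s2 = -2.910000 − 10.142800·(-2.910000 − (-5.240000)) / (10.142800 − (-11.759200)) = -2.910000 − (23.632724)/(21.902000) = -3.989021
h(-3.989021) = 2.699665
s3 = -3.989021 − 2.699665·(-3.989021 − (-2.910000)) / (2.699665 − 10.142800) = -3.989021 − (-2.912996)/(-7.443135) = -4.380388
h(-4.380388) = -1.150922
s4 = -4.380388 − (-1.150922)·(-4.380388 − (-3.989021)) / (-1.150922 − 2.699665) = -4.380388 − (0.450433)/(-3.850588) = -4.263410
h(-4.263410) = 0.064195
s5 = -4.263410 − 0.064195·(-4.263410 − (-4.380388)) / (0.064195 − (-1.150922)) = -4.263410 − (0.007509)/(1.215117) = -4.269590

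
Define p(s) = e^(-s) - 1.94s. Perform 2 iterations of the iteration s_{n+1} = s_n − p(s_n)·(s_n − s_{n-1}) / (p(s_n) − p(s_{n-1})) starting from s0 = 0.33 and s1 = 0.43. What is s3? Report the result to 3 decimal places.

0.360

p(0.33) = 0.07872, p(0.43) = -0.18369
s2 = 0.43000 − (-0.18369)·(0.43000 − 0.33000) / (-0.18369 − 0.07872) = 0.43000 − (-0.01837)/(-0.26241) = 0.36000
p(0.36000) = -0.00072
s3 = 0.36000 − (-0.00072)·(0.36000 − 0.43000) / (-0.00072 − (-0.18369)) = 0.36000 − (0.00005)/(0.18297) = 0.35972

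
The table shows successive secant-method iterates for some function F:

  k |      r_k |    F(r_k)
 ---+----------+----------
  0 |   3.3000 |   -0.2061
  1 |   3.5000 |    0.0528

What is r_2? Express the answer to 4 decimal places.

r_2 = 3.5000 − 0.0528·(3.5000 − 3.3000) / (0.0528 − (-0.2061))
   = 3.5000 − (0.010560)/(0.258900) = 3.459212

3.4592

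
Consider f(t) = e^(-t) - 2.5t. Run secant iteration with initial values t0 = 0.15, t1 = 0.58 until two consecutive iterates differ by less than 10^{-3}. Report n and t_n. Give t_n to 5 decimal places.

f(0.15) = 0.4857080, f(0.58) = -0.8901016
t2 = 0.5800000 − (-0.8901016)·(0.4300000)/(-1.3758096) = 0.3018047;  |Δ| = 0.2781953
f(0.3018047) = -0.0150294
t3 = 0.3018047 − (-0.0150294)·(-0.2781953)/(0.8750722) = 0.2970267;  |Δ| = 0.0047780
f(0.2970267) = 0.0004573
t4 = 0.2970267 − 0.0004573·(-0.0047780)/(0.0154868) = 0.2971678;  |Δ| = 0.0001411
|t4 − t3| = 0.0001411 < 10^{-3}

n = 4, t_n = 0.29717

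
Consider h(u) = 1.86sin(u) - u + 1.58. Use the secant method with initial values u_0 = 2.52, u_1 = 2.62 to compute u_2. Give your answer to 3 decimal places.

h(2.52) = 0.14314, h(2.62) = -0.11323
u_2 = 2.62000 − (-0.11323)·(2.62000 − 2.52000) / (-0.11323 − 0.14314) = 2.62000 − (-0.01132)/(-0.25637) = 2.57583

2.576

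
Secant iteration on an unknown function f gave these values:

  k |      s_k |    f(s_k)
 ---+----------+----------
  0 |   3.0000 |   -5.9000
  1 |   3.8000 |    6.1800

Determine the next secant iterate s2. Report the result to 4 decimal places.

3.3907

s2 = 3.8000 − 6.1800·(3.8000 − 3.0000) / (6.1800 − (-5.9000))
   = 3.8000 − (4.944000)/(12.080000) = 3.390728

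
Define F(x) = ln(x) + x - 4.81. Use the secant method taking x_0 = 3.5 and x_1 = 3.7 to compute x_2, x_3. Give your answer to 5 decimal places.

3.54479, 3.54458

F(3.5) = -0.0572370, F(3.7) = 0.1983328
x_2 = 3.7000000 − 0.1983328·(3.7000000 − 3.5000000) / (0.1983328 − (-0.0572370)) = 3.7000000 − (0.0396666)/(0.2555699) = 3.5447917
F(3.5447917) = 0.0002711
x_3 = 3.5447917 − 0.0002711·(3.5447917 − 3.7000000) / (0.0002711 − 0.1983328) = 3.5447917 − (-0.0000421)/(-0.1980617) = 3.5445793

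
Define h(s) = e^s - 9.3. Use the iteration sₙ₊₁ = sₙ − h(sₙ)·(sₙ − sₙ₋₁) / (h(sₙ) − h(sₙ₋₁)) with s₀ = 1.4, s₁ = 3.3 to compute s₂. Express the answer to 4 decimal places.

h(1.4) = -5.244800, h(3.3) = 17.812639
s₂ = 3.300000 − 17.812639·(3.300000 − 1.400000) / (17.812639 − (-5.244800)) = 3.300000 − (33.844014)/(23.057439) = 1.832187

1.8322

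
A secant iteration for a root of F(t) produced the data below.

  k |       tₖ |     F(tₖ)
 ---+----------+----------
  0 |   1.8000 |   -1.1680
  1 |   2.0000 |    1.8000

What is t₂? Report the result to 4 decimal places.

1.8787

t₂ = 2.0000 − 1.8000·(2.0000 − 1.8000) / (1.8000 − (-1.1680))
   = 2.0000 − (0.360000)/(2.968000) = 1.878706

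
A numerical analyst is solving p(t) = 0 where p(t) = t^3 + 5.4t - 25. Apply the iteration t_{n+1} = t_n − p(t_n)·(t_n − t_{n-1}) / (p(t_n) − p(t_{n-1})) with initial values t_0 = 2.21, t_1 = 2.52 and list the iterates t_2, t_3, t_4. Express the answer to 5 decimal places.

p(2.21) = -2.2721390, p(2.52) = 4.6110080
t_2 = 2.5200000 − 4.6110080·(2.5200000 − 2.2100000) / (4.6110080 − (-2.2721390)) = 2.5200000 − (1.4294125)/(6.8831470) = 2.3123315
p(2.3123315) = -0.1496568
t_3 = 2.3123315 − (-0.1496568)·(2.3123315 − 2.5200000) / (-0.1496568 − 4.6110080) = 2.3123315 − (0.0310790)/(-4.7606648) = 2.3188598
p(2.3188598) = -0.0093902
t_4 = 2.3188598 − (-0.0093902)·(2.3188598 − 2.3123315) / (-0.0093902 − (-0.1496568)) = 2.3188598 − (-0.0000613)/(0.1402666) = 2.3192969

2.31233, 2.31886, 2.31930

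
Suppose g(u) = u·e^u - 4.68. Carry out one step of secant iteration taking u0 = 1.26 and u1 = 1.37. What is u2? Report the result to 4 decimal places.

1.2876

g(1.26) = -0.237969, g(1.37) = 0.711430
u2 = 1.370000 − 0.711430·(1.370000 − 1.260000) / (0.711430 − (-0.237969)) = 1.370000 − (0.078257)/(0.949399) = 1.287572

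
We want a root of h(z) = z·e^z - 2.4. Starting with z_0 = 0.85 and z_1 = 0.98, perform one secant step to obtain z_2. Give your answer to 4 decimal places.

0.9359

h(0.85) = -0.411300, h(0.98) = 0.211167
z_2 = 0.980000 − 0.211167·(0.980000 − 0.850000) / (0.211167 − (-0.411300)) = 0.980000 − (0.027452)/(0.622467) = 0.935899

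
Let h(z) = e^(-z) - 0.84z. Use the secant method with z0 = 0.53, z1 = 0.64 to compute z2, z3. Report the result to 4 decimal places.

h(0.53) = 0.143405, h(0.64) = -0.010308
z2 = 0.640000 − (-0.010308)·(0.640000 − 0.530000) / (-0.010308 − 0.143405) = 0.640000 − (-0.001134)/(-0.153713) = 0.632624
h(0.632624) = -0.000208
z3 = 0.632624 − (-0.000208)·(0.632624 − 0.640000) / (-0.000208 − (-0.010308)) = 0.632624 − (0.000002)/(0.010100) = 0.632472

0.6326, 0.6325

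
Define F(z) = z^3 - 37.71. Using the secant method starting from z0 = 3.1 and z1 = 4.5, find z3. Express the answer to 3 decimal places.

F(3.1) = -7.91900, F(4.5) = 53.41500
z2 = 4.50000 − 53.41500·(4.50000 − 3.10000) / (53.41500 − (-7.91900)) = 4.50000 − (74.78100)/(61.33400) = 3.28076
F(3.28076) = -2.39798
z3 = 3.28076 − (-2.39798)·(3.28076 − 4.50000) / (-2.39798 − 53.41500) = 3.28076 − (2.92372)/(-55.81298) = 3.33314

3.333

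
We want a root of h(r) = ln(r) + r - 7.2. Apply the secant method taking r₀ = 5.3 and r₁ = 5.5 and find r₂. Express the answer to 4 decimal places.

h(5.3) = -0.232293, h(5.5) = 0.004748
r₂ = 5.500000 − 0.004748·(5.500000 − 5.300000) / (0.004748 − (-0.232293)) = 5.500000 − (0.000950)/(0.237041) = 5.495994

5.4960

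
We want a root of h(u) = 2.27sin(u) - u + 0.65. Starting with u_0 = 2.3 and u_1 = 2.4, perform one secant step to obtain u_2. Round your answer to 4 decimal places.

2.3165

h(2.3) = 0.042751, h(2.4) = -0.216699
u_2 = 2.400000 − (-0.216699)·(2.400000 − 2.300000) / (-0.216699 − 0.042751) = 2.400000 − (-0.021670)/(-0.259449) = 2.316478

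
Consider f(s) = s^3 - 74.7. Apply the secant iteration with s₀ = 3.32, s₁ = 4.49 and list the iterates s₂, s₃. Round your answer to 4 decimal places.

f(3.32) = -38.105632, f(4.49) = 15.818849
s₂ = 4.490000 − 15.818849·(4.490000 − 3.320000) / (15.818849 − (-38.105632)) = 4.490000 − (18.508053)/(53.924481) = 4.146778
f(4.146778) = -3.392954
s₃ = 4.146778 − (-3.392954)·(4.146778 − 4.490000) / (-3.392954 − 15.818849) = 4.146778 − (1.164536)/(-19.211803) = 4.207394

4.1468, 4.2074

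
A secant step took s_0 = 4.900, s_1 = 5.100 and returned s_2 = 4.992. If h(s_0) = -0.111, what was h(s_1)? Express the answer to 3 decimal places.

0.130

The secant line through (4.900, -0.111) and (5.100, h(s_1)) crosses zero at s_2 = 4.992.
So (4.900, -0.111), (5.100, h(s_1)), (4.992, 0) are collinear:
h(s_1) = -0.111 · (5.100 − 4.992) / (4.900 − 4.992) = -0.111 · (0.10800)/(-0.09200) = 0.13030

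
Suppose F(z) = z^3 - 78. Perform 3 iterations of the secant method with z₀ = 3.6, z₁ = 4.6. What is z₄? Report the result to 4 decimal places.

F(3.6) = -31.344000, F(4.6) = 19.336000
z₂ = 4.600000 − 19.336000·(4.600000 − 3.600000) / (19.336000 − (-31.344000)) = 4.600000 − (19.336000)/(50.680000) = 4.218469
F(4.218469) = -2.930326
z₃ = 4.218469 − (-2.930326)·(4.218469 − 4.600000) / (-2.930326 − 19.336000) = 4.218469 − (1.118011)/(-22.266326) = 4.268680
F(4.268680) = -0.217716
z₄ = 4.268680 − (-0.217716)·(4.268680 − 4.218469) / (-0.217716 − (-2.930326)) = 4.268680 − (-0.010932)/(2.712610) = 4.272710

4.2727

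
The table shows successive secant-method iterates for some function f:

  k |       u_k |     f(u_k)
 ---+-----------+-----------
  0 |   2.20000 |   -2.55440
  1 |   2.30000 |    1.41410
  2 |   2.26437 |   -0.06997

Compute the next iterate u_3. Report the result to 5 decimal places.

u_3 = 2.26437 − (-0.06997)·(2.26437 − 2.30000) / (-0.06997 − 1.41410)
   = 2.26437 − (0.0024930)/(-1.4840700) = 2.2660499

2.26605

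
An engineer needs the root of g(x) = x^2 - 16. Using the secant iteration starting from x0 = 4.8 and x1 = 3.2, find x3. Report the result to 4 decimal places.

4.0090

g(4.8) = 7.040000, g(3.2) = -5.760000
x2 = 3.200000 − (-5.760000)·(3.200000 − 4.800000) / (-5.760000 − 7.040000) = 3.200000 − (9.216000)/(-12.800000) = 3.920000
g(3.920000) = -0.633600
x3 = 3.920000 − (-0.633600)·(3.920000 − 3.200000) / (-0.633600 − (-5.760000)) = 3.920000 − (-0.456192)/(5.126400) = 4.008989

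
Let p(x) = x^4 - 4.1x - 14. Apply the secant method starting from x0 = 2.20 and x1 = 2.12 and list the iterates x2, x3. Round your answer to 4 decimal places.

p(2.20) = 0.405600, p(2.12) = -2.492369
x2 = 2.120000 − (-2.492369)·(2.120000 − 2.200000) / (-2.492369 − 0.405600) = 2.120000 − (0.199389)/(-2.897969) = 2.188803
p(2.188803) = -0.021759
x3 = 2.188803 − (-0.021759)·(2.188803 − 2.120000) / (-0.021759 − (-2.492369)) = 2.188803 − (-0.001497)/(2.470609) = 2.189409

2.1888, 2.1894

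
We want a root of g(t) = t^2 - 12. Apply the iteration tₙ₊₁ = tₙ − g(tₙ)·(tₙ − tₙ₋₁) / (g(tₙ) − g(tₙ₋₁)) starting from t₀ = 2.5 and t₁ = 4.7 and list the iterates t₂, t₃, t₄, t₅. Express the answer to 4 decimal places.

g(2.5) = -5.750000, g(4.7) = 10.090000
t₂ = 4.700000 − 10.090000·(4.700000 − 2.500000) / (10.090000 − (-5.750000)) = 4.700000 − (22.198000)/(15.840000) = 3.298611
g(3.298611) = -1.119165
t₃ = 3.298611 − (-1.119165)·(3.298611 − 4.700000) / (-1.119165 − 10.090000) = 3.298611 − (1.568385)/(-11.209165) = 3.438531
g(3.438531) = -0.176505
t₄ = 3.438531 − (-0.176505)·(3.438531 − 3.298611) / (-0.176505 − (-1.119165)) = 3.438531 − (-0.024697)/(0.942660) = 3.464730
g(3.464730) = 0.004352
t₅ = 3.464730 − 0.004352·(3.464730 − 3.438531) / (0.004352 − (-0.176505)) = 3.464730 − (0.000114)/(0.180857) = 3.464099

3.2986, 3.4385, 3.4647, 3.4641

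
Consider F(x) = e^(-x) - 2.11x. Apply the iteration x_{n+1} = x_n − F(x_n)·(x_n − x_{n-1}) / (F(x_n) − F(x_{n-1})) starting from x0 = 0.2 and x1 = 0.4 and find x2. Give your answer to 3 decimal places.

F(0.2) = 0.39673, F(0.4) = -0.17368
x2 = 0.40000 − (-0.17368)·(0.40000 − 0.20000) / (-0.17368 − 0.39673) = 0.40000 − (-0.03474)/(-0.57041) = 0.33910

0.339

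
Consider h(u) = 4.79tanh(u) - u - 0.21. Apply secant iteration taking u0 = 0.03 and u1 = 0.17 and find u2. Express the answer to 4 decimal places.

0.0558

h(0.03) = -0.096343, h(0.17) = 0.426545
u2 = 0.170000 − 0.426545·(0.170000 − 0.030000) / (0.426545 − (-0.096343)) = 0.170000 − (0.059716)/(0.522888) = 0.055795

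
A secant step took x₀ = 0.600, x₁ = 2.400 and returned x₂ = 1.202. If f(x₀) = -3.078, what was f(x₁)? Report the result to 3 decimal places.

6.125

The secant line through (0.600, -3.078) and (2.400, f(x₁)) crosses zero at x₂ = 1.202.
So (0.600, -3.078), (2.400, f(x₁)), (1.202, 0) are collinear:
f(x₁) = -3.078 · (2.400 − 1.202) / (0.600 − 1.202) = -3.078 · (1.19800)/(-0.60200) = 6.12532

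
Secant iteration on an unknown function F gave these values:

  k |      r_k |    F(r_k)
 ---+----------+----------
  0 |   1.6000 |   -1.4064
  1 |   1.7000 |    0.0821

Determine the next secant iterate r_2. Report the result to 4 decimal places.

1.6945

r_2 = 1.7000 − 0.0821·(1.7000 − 1.6000) / (0.0821 − (-1.4064))
   = 1.7000 − (0.008210)/(1.488500) = 1.694484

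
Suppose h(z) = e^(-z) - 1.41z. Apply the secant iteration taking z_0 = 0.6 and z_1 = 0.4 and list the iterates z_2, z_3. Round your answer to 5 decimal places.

0.45270, 0.45154

h(0.6) = -0.2971884, h(0.4) = 0.1063200
z_2 = 0.4000000 − 0.1063200·(0.4000000 − 0.6000000) / (0.1063200 − (-0.2971884)) = 0.4000000 − (-0.0212640)/(0.4035084) = 0.4526978
h(0.4526978) = -0.0023936
z_3 = 0.4526978 − (-0.0023936)·(0.4526978 − 0.4000000) / (-0.0023936 − 0.1063200) = 0.4526978 − (-0.0001261)/(-0.1087137) = 0.4515375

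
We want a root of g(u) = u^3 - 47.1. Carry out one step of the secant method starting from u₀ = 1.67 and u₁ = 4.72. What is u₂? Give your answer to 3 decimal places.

2.958

g(1.67) = -42.44254, g(4.72) = 58.05405
u₂ = 4.72000 − 58.05405·(4.72000 − 1.67000) / (58.05405 − (-42.44254)) = 4.72000 − (177.06485)/(100.49658) = 2.95810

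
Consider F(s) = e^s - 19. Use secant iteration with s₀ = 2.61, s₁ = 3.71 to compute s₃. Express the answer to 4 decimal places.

F(2.61) = -5.400949, F(3.71) = 21.853807
s₂ = 3.710000 − 21.853807·(3.710000 − 2.610000) / (21.853807 − (-5.400949)) = 3.710000 − (24.039187)/(27.254756) = 2.827982
F(2.827982) = -2.088702
s₃ = 2.827982 − (-2.088702)·(2.827982 − 3.710000) / (-2.088702 − 21.853807) = 2.827982 − (1.842273)/(-23.942508) = 2.904928

2.9049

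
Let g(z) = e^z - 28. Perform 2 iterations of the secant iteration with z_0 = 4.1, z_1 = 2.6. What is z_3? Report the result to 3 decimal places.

3.448

g(4.1) = 32.34029, g(2.6) = -14.53626
z_2 = 2.60000 − (-14.53626)·(2.60000 − 4.10000) / (-14.53626 − 32.34029) = 2.60000 − (21.80439)/(-46.87655) = 3.06515
g(3.06515) = -6.56243
z_3 = 3.06515 − (-6.56243)·(3.06515 − 2.60000) / (-6.56243 − (-14.53626)) = 3.06515 − (-3.05248)/(7.97383) = 3.44796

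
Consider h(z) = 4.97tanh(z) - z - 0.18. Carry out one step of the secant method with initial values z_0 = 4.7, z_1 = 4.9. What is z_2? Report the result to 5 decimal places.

h(4.7) = 0.0891778, h(4.9) = -0.1105512
z_2 = 4.9000000 − (-0.1105512)·(4.9000000 − 4.7000000) / (-0.1105512 − 0.0891778) = 4.9000000 − (-0.0221102)/(-0.1997289) = 4.7892988

4.78930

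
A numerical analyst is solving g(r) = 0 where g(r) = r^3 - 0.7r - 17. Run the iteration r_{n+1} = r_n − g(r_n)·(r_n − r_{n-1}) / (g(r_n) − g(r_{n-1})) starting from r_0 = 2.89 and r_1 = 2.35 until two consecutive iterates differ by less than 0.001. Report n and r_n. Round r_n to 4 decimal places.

n = 5, r_n = 2.6620

g(2.89) = 5.114569, g(2.35) = -5.667125
r_2 = 2.350000 − (-5.667125)·(-0.540000)/(-10.781694) = 2.633837;  |Δ| = 0.283837
g(2.633837) = -0.572495
r_3 = 2.633837 − (-0.572495)·(0.283837)/(5.094630) = 2.665733;  |Δ| = 0.031895
g(2.665733) = 0.077035
r_4 = 2.665733 − 0.077035·(0.031895)/(0.649530) = 2.661950;  |Δ| = 0.003783
g(2.661950) = -0.000847
r_5 = 2.661950 − (-0.000847)·(-0.003783)/(-0.077881) = 2.661991;  |Δ| = 0.000041
|r_5 − r_4| = 0.000041 < 0.001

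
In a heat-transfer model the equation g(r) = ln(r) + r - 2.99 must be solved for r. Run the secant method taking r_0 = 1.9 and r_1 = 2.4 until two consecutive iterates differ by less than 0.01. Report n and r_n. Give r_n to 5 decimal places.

n = 3, r_n = 2.20100

g(1.9) = -0.4481461, g(2.4) = 0.2854687
r_2 = 2.4000000 − 0.2854687·(0.5000000)/(0.7336149) = 2.2054369;  |Δ| = 0.1945631
g(2.2054369) = 0.0063626
r_3 = 2.2054369 − 0.0063626·(-0.1945631)/(-0.2791062) = 2.2010016;  |Δ| = 0.0044353
|r_3 − r_2| = 0.0044353 < 0.01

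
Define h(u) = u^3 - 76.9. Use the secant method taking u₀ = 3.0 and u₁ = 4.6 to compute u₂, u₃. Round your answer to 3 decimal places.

4.135, 4.243

h(3.0) = -49.90000, h(4.6) = 20.43600
u₂ = 4.60000 − 20.43600·(4.60000 − 3.00000) / (20.43600 − (-49.90000)) = 4.60000 − (32.69760)/(70.33600) = 4.13512
h(4.13512) = -6.19254
u₃ = 4.13512 − (-6.19254)·(4.13512 − 4.60000) / (-6.19254 − 20.43600) = 4.13512 − (2.87877)/(-26.62854) = 4.24323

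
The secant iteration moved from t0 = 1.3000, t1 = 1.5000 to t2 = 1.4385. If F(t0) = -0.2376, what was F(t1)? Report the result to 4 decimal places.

0.1055

The secant line through (1.3000, -0.2376) and (1.5000, F(t1)) crosses zero at t2 = 1.4385.
So (1.3000, -0.2376), (1.5000, F(t1)), (1.4385, 0) are collinear:
F(t1) = -0.2376 · (1.5000 − 1.4385) / (1.3000 − 1.4385) = -0.2376 · (0.061500)/(-0.138500) = 0.105505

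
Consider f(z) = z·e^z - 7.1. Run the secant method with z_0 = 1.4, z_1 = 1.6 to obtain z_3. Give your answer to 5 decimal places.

1.53263

f(1.4) = -1.4227200, f(1.6) = 0.8248519
z_2 = 1.6000000 − 0.8248519·(1.6000000 − 1.4000000) / (0.8248519 − (-1.4227200)) = 1.6000000 − (0.1649704)/(2.2475719) = 1.5266006
f(1.5266006) = -0.0738137
z_3 = 1.5266006 − (-0.0738137)·(1.5266006 − 1.6000000) / (-0.0738137 − 0.8248519) = 1.5266006 − (0.0054179)/(-0.8986655) = 1.5326294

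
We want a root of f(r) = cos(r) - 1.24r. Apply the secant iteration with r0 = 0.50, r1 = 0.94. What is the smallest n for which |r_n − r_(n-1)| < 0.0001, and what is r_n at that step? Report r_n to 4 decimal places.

n = 5, r_n = 0.6446

f(0.50) = 0.257583, f(0.94) = -0.575812
r2 = 0.940000 − (-0.575812)·(0.440000)/(-0.833395) = 0.635994;  |Δ| = 0.304006
f(0.635994) = 0.015850
r3 = 0.635994 − 0.015850·(-0.304006)/(0.591662) = 0.644138;  |Δ| = 0.008144
f(0.644138) = 0.000887
r4 = 0.644138 − 0.000887·(0.008144)/(-0.014962) = 0.644621;  |Δ| = 0.000483
f(0.644621) = -0.000002
r5 = 0.644621 − (-0.000002)·(0.000483)/(-0.000889) = 0.644620;  |Δ| = 0.000001
|r5 − r4| = 0.000001 < 0.0001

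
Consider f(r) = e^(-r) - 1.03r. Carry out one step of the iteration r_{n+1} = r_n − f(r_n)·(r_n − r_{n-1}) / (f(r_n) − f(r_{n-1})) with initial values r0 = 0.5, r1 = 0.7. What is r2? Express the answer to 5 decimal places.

0.55794

f(0.5) = 0.0915307, f(0.7) = -0.2244147
r2 = 0.7000000 − (-0.2244147)·(0.7000000 − 0.5000000) / (-0.2244147 − 0.0915307) = 0.7000000 − (-0.0448829)/(-0.3159454) = 0.5579408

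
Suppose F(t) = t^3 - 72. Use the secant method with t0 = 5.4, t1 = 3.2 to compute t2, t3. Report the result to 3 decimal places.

3.892, 4.237

F(5.4) = 85.46400, F(3.2) = -39.23200
t2 = 3.20000 − (-39.23200)·(3.20000 − 5.40000) / (-39.23200 − 85.46400) = 3.20000 − (86.31040)/(-124.69600) = 3.89217
F(3.89217) = -13.03772
t3 = 3.89217 − (-13.03772)·(3.89217 − 3.20000) / (-13.03772 − (-39.23200)) = 3.89217 − (-9.02428)/(26.19428) = 4.23668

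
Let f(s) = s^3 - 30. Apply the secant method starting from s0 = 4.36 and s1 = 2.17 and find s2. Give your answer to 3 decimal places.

2.766

f(4.36) = 52.88186, f(2.17) = -19.78169
s2 = 2.17000 − (-19.78169)·(2.17000 − 4.36000) / (-19.78169 − 52.88186) = 2.17000 − (43.32189)/(-72.66354) = 2.76620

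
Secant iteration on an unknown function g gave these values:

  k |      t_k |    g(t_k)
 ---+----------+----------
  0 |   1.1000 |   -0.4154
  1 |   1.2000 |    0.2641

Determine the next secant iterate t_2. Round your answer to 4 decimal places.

t_2 = 1.2000 − 0.2641·(1.2000 − 1.1000) / (0.2641 − (-0.4154))
   = 1.2000 − (0.026410)/(0.679500) = 1.161133

1.1611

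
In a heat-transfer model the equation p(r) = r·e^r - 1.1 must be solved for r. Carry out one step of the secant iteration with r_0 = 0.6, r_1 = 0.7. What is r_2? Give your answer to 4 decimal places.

p(0.6) = -0.006729, p(0.7) = 0.309627
r_2 = 0.700000 − 0.309627·(0.700000 − 0.600000) / (0.309627 − (-0.006729)) = 0.700000 − (0.030963)/(0.316356) = 0.602127

0.6021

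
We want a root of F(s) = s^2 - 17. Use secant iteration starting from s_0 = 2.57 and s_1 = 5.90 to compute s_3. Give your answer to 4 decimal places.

F(2.57) = -10.395100, F(5.90) = 17.810000
s_2 = 5.900000 − 17.810000·(5.900000 − 2.570000) / (17.810000 − (-10.395100)) = 5.900000 − (59.307300)/(28.205100) = 3.797285
F(3.797285) = -2.580630
s_3 = 3.797285 − (-2.580630)·(3.797285 − 5.900000) / (-2.580630 − 17.810000) = 3.797285 − (5.426331)/(-20.390630) = 4.063403

4.0634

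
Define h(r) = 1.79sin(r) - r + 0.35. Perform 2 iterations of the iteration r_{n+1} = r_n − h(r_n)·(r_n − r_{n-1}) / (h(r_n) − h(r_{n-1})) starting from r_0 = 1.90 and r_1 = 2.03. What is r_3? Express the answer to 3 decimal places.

h(1.90) = 0.14388, h(2.03) = -0.07543
r_2 = 2.03000 − (-0.07543)·(2.03000 − 1.90000) / (-0.07543 − 0.14388) = 2.03000 − (-0.00981)/(-0.21931) = 1.98529
h(1.98529) = 0.00314
r_3 = 1.98529 − 0.00314·(1.98529 − 2.03000) / (0.00314 − (-0.07543)) = 1.98529 − (-0.00014)/(0.07857) = 1.98707

1.987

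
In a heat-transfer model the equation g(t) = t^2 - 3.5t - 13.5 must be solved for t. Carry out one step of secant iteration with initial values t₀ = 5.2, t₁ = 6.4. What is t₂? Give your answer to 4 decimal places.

5.7753

g(5.2) = -4.660000, g(6.4) = 5.060000
t₂ = 6.400000 − 5.060000·(6.400000 − 5.200000) / (5.060000 − (-4.660000)) = 6.400000 − (6.072000)/(9.720000) = 5.775309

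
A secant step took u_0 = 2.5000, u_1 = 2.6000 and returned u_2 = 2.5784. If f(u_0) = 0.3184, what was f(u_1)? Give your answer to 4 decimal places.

-0.0877

The secant line through (2.5000, 0.3184) and (2.6000, f(u_1)) crosses zero at u_2 = 2.5784.
So (2.5000, 0.3184), (2.6000, f(u_1)), (2.5784, 0) are collinear:
f(u_1) = 0.3184 · (2.6000 − 2.5784) / (2.5000 − 2.5784) = 0.3184 · (0.021600)/(-0.078400) = -0.087722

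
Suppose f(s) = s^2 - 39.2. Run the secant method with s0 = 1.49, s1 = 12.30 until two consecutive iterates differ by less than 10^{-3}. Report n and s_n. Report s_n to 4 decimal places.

n = 7, s_n = 6.2610

f(1.49) = -36.979900, f(12.30) = 112.090000
s2 = 12.300000 − 112.090000·(10.810000)/(149.069900) = 4.171646;  |Δ| = 8.128354
f(4.171646) = -21.797369
s3 = 4.171646 − (-21.797369)·(-8.128354)/(-133.887369) = 5.494973;  |Δ| = 1.323327
f(5.494973) = -9.005274
s4 = 5.494973 − (-9.005274)·(1.323327)/(12.792095) = 6.426557;  |Δ| = 0.931585
f(6.426557) = 2.100641
s5 = 6.426557 − 2.100641·(0.931585)/(11.105915) = 6.250352;  |Δ| = 0.176206
f(6.250352) = -0.133102
s6 = 6.250352 − (-0.133102)·(-0.176206)/(-2.233743) = 6.260851;  |Δ| = 0.010500
f(6.260851) = -0.001740
s7 = 6.260851 − (-0.001740)·(0.010500)/(0.131362) = 6.260990;  |Δ| = 0.000139
|s7 − s6| = 0.000139 < 10^{-3}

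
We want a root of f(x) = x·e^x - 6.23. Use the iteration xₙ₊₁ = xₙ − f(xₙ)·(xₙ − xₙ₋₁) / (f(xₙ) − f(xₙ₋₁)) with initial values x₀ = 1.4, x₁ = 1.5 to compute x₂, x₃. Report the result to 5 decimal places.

f(1.4) = -0.5527200, f(1.5) = 0.4925336
x₂ = 1.5000000 − 0.4925336·(1.5000000 − 1.4000000) / (0.4925336 − (-0.5527200)) = 1.5000000 − (0.0492534)/(1.0452537) = 1.4528790
f(1.4528790) = -0.0183525
x₃ = 1.4528790 − (-0.0183525)·(1.4528790 − 1.5000000) / (-0.0183525 − 0.4925336) = 1.4528790 − (0.0008648)/(-0.5108861) = 1.4545718

1.45288, 1.45457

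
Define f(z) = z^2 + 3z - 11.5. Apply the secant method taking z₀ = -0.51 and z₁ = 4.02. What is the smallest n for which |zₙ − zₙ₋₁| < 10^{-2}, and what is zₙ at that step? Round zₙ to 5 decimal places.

n = 6, zₙ = 2.20810

f(-0.51) = -12.7699000, f(4.02) = 16.7204000
z₂ = 4.0200000 − 16.7204000·(4.5300000)/(29.4903000) = 1.4515822;  |Δ| = 2.5684178
f(1.4515822) = -5.0381626
z₃ = 1.4515822 − (-5.0381626)·(-2.5684178)/(-21.7585626) = 2.0462955;  |Δ| = 0.5947133
f(2.0462955) = -1.1737883
z₄ = 2.0462955 − (-1.1737883)·(0.5947133)/(3.8643743) = 2.2269373;  |Δ| = 0.1806418
f(2.2269373) = 0.1400615
z₅ = 2.2269373 − 0.1400615·(0.1806418)/(1.3138499) = 2.2076802;  |Δ| = 0.0192571
f(2.2076802) = -0.0031078
z₆ = 2.2076802 − (-0.0031078)·(-0.0192571)/(-0.1431693) = 2.2080982;  |Δ| = 0.0004180
|z₆ − z₅| = 0.0004180 < 10^{-2}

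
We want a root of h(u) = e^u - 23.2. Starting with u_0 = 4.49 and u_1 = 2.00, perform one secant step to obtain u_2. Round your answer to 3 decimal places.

h(4.49) = 65.92145, h(2.00) = -15.81094
u_2 = 2.00000 − (-15.81094)·(2.00000 − 4.49000) / (-15.81094 − 65.92145) = 2.00000 − (39.36925)/(-81.73239) = 2.48168

2.482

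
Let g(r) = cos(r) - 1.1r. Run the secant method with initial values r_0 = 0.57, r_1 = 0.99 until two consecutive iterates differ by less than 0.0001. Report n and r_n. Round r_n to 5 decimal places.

n = 5, r_n = 0.69704

g(0.57) = 0.2149010, g(0.99) = -0.5403101
r_2 = 0.9900000 − (-0.5403101)·(0.4200000)/(-0.7552111) = 0.6895141;  |Δ| = 0.3004859
g(0.6895141) = 0.0130896
r_3 = 0.6895141 − 0.0130896·(-0.3004859)/(0.5533998) = 0.6966216;  |Δ| = 0.0071074
g(0.6966216) = 0.0007305
r_4 = 0.6966216 − 0.0007305·(0.0071074)/(-0.0123591) = 0.6970417;  |Δ| = 0.0004201
g(0.6970417) = -0.0000012
r_5 = 0.6970417 − (-0.0000012)·(0.0004201)/(-0.0007317) = 0.6970410;  |Δ| = 0.0000007
|r_5 − r_4| = 0.0000007 < 0.0001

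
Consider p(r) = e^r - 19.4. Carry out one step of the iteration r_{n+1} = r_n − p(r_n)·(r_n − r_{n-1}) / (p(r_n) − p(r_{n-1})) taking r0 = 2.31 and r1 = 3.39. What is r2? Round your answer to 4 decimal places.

2.8241

p(2.31) = -9.325575, p(3.39) = 10.265952
r2 = 3.390000 − 10.265952·(3.390000 − 2.310000) / (10.265952 − (-9.325575)) = 3.390000 − (11.087228)/(19.591528) = 2.824080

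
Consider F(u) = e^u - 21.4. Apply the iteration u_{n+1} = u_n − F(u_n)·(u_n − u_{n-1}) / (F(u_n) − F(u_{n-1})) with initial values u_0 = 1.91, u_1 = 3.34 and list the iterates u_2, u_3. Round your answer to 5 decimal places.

F(1.91) = -14.6469112, F(3.34) = 6.8191267
u_2 = 3.3400000 − 6.8191267·(3.3400000 − 1.9100000) / (6.8191267 − (-14.6469112)) = 3.3400000 − (9.7513512)/(21.4660379) = 2.8857312
F(2.8857312) = -3.4833365
u_3 = 2.8857312 − (-3.4833365)·(2.8857312 − 3.3400000) / (-3.4833365 − 6.8191267) = 2.8857312 − (1.5823711)/(-10.3024632) = 3.0393227

2.88573, 3.03932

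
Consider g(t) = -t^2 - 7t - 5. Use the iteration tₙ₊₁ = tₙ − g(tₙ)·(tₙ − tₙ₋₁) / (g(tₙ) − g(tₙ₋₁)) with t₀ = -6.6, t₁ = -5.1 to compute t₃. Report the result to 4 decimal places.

g(-6.6) = -2.360000, g(-5.1) = 4.690000
t₂ = -5.100000 − 4.690000·(-5.100000 − (-6.600000)) / (4.690000 − (-2.360000)) = -5.100000 − (7.035000)/(7.050000) = -6.097872
g(-6.097872) = 0.501059
t₃ = -6.097872 − 0.501059·(-6.097872 − (-5.100000)) / (0.501059 − 4.690000) = -6.097872 − (-0.499993)/(-4.188941) = -6.217233

-6.2172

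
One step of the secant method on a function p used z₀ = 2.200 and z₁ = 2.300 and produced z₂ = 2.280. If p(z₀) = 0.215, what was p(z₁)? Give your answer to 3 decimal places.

-0.054

The secant line through (2.200, 0.215) and (2.300, p(z₁)) crosses zero at z₂ = 2.280.
So (2.200, 0.215), (2.300, p(z₁)), (2.280, 0) are collinear:
p(z₁) = 0.215 · (2.300 − 2.280) / (2.200 − 2.280) = 0.215 · (0.02000)/(-0.08000) = -0.05375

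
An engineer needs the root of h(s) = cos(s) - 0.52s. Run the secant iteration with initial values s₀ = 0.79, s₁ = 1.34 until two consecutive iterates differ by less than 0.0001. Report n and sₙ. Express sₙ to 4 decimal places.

n = 5, sₙ = 1.0149

h(0.79) = 0.293045, h(1.34) = -0.468047
s₂ = 1.340000 − (-0.468047)·(0.550000)/(-0.761093) = 1.001768;  |Δ| = 0.338232
h(1.001768) = 0.017895
s₃ = 1.001768 − 0.017895·(-0.338232)/(0.485942) = 1.014223;  |Δ| = 0.012455
h(1.014223) = 0.000884
s₄ = 1.014223 − 0.000884·(0.012455)/(-0.017011) = 1.014870;  |Δ| = 0.000647
h(1.014870) = -0.000002
s₅ = 1.014870 − (-0.000002)·(0.000647)/(-0.000886) = 1.014869;  |Δ| = 0.000002
|s₅ − s₄| = 0.000002 < 0.0001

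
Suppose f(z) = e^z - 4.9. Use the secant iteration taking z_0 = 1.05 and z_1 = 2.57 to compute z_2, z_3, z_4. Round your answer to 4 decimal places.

f(1.05) = -2.042349, f(2.57) = 8.165824
z_2 = 2.570000 − 8.165824·(2.570000 − 1.050000) / (8.165824 − (-2.042349)) = 2.570000 − (12.412053)/(10.208173) = 1.354106
f(1.354106) = -1.026702
z_3 = 1.354106 − (-1.026702)·(1.354106 − 2.570000) / (-1.026702 − 8.165824) = 1.354106 − (1.248360)/(-9.192526) = 1.489908
f(1.489908) = -0.463313
z_4 = 1.489908 − (-0.463313)·(1.489908 − 1.354106) / (-0.463313 − (-1.026702)) = 1.489908 − (-0.062919)/(0.563389) = 1.601587

1.3541, 1.4899, 1.6016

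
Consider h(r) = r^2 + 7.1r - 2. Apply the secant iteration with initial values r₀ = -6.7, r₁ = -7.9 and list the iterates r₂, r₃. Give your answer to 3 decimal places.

h(-6.7) = -4.68000, h(-7.9) = 4.32000
r₂ = -7.90000 − 4.32000·(-7.90000 − (-6.70000)) / (4.32000 − (-4.68000)) = -7.90000 − (-5.18400)/(9.00000) = -7.32400
h(-7.32400) = -0.35942
r₃ = -7.32400 − (-0.35942)·(-7.32400 − (-7.90000)) / (-0.35942 − 4.32000) = -7.32400 − (-0.20703)/(-4.67942) = -7.36824

-7.324, -7.368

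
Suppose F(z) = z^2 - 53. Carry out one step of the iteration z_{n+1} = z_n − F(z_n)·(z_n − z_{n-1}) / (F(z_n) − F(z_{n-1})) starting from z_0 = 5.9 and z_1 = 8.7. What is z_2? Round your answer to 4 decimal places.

7.1459

F(5.9) = -18.190000, F(8.7) = 22.690000
z_2 = 8.700000 − 22.690000·(8.700000 − 5.900000) / (22.690000 − (-18.190000)) = 8.700000 − (63.532000)/(40.880000) = 7.145890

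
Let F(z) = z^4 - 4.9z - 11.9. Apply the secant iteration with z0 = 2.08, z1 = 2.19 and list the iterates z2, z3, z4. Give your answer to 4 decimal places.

2.1791, 2.1799, 2.1799

F(2.08) = -3.374263, F(2.19) = 0.371575
z2 = 2.190000 − 0.371575·(2.190000 − 2.080000) / (0.371575 − (-3.374263)) = 2.190000 − (0.040873)/(3.745838) = 2.179088
F(2.179088) = -0.029983
z3 = 2.179088 − (-0.029983)·(2.179088 − 2.190000) / (-0.029983 − 0.371575) = 2.179088 − (0.000327)/(-0.401558) = 2.179903
F(2.179903) = -0.000235
z4 = 2.179903 − (-0.000235)·(2.179903 − 2.179088) / (-0.000235 − (-0.029983)) = 2.179903 − (0.000000)/(0.029748) = 2.179910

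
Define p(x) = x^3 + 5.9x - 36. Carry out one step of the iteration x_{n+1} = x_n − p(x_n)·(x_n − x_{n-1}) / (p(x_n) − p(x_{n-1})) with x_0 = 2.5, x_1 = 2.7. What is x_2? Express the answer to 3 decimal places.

p(2.5) = -5.62500, p(2.7) = -0.38700
x_2 = 2.70000 − (-0.38700)·(2.70000 − 2.50000) / (-0.38700 − (-5.62500)) = 2.70000 − (-0.07740)/(5.23800) = 2.71478

2.715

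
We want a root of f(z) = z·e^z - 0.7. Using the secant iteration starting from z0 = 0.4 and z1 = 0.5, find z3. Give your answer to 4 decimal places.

f(0.4) = -0.103270, f(0.5) = 0.124361
z2 = 0.500000 − 0.124361·(0.500000 − 0.400000) / (0.124361 − (-0.103270)) = 0.500000 − (0.012436)/(0.227631) = 0.445367
f(0.445367) = -0.004753
z3 = 0.445367 − (-0.004753)·(0.445367 − 0.500000) / (-0.004753 − 0.124361) = 0.445367 − (0.000260)/(-0.129114) = 0.447379

0.4474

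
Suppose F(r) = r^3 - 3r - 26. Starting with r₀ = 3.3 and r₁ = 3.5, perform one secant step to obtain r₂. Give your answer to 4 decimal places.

3.2988

F(3.3) = 0.037000, F(3.5) = 6.375000
r₂ = 3.500000 − 6.375000·(3.500000 − 3.300000) / (6.375000 − 0.037000) = 3.500000 − (1.275000)/(6.338000) = 3.298832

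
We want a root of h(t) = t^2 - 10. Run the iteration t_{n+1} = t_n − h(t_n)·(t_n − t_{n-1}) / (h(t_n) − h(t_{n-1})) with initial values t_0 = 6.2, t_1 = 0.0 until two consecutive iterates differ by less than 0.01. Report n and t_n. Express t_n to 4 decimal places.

n = 8, t_n = 3.1623

h(6.2) = 28.440000, h(0.0) = -10.000000
t_2 = 0.000000 − (-10.000000)·(-6.200000)/(-38.440000) = 1.612903;  |Δ| = 1.612903
h(1.612903) = -7.398543
t_3 = 1.612903 − (-7.398543)·(1.612903)/(2.601457) = 6.200000;  |Δ| = 4.587097
h(6.200000) = 28.440000
t_4 = 6.200000 − 28.440000·(4.587097)/(35.838543) = 2.559868;  |Δ| = 3.640132
h(2.559868) = -3.447076
t_5 = 2.559868 − (-3.447076)·(-3.640132)/(-31.887076) = 2.953376;  |Δ| = 0.393508
h(2.953376) = -1.277572
t_6 = 2.953376 − (-1.277572)·(0.393508)/(2.169504) = 3.185104;  |Δ| = 0.231728
h(3.185104) = 0.144885
t_7 = 3.185104 − 0.144885·(0.231728)/(1.422457) = 3.161501;  |Δ| = 0.023603
h(3.161501) = -0.004912
t_8 = 3.161501 − (-0.004912)·(-0.023603)/(-0.149797) = 3.162275;  |Δ| = 0.000774
|t_8 − t_7| = 0.000774 < 0.01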